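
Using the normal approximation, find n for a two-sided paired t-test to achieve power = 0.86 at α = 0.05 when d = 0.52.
n = 35 pairs

Sample size formula (paired t-test, normal approximation):
n = ((z_{α/2} + z_β) / d)²

z_{α/2} = 1.960 (for α = 0.05, two-sided)
z_β = 1.080 (for power = 0.86)
d = 0.52

n = ((1.960 + 1.080) / 0.52)²
n = (5.846)²
n ≈ 34.18
Round up to the next whole number: n = 35 pairs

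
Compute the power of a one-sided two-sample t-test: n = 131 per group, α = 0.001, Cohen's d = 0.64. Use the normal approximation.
Power ≈ 0.98

Power calculation (two-sample t-test, normal approximation):
z_β = d · √(n/2) - z_α
z_β = 0.64 · √(131/2) - 3.090
z_β = 0.64 · 8.093 - 3.090
z_β = 2.089

Power = Φ(z_β) = Φ(2.089) ≈ 0.982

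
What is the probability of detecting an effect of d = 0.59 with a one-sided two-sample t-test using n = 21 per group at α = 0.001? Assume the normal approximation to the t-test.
Power ≈ 0.12

Power calculation (two-sample t-test, normal approximation):
z_β = d · √(n/2) - z_α
z_β = 0.59 · √(21/2) - 3.090
z_β = 0.59 · 3.240 - 3.090
z_β = -1.178

Power = Φ(z_β) = Φ(-1.178) ≈ 0.119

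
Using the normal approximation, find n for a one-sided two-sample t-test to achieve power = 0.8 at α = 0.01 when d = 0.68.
n = 44 per group

Sample size formula (two-sample t-test, normal approximation):
n = 2 · ((z_α + z_β) / d)²

z_α = 2.326 (for α = 0.01, one-sided)
z_β = 0.842 (for power = 0.8)
d = 0.68

n = 2 · ((2.326 + 0.842) / 0.68)²
n = 2 · (4.659)²
n ≈ 43.41
Round up to the next whole number: n = 44 per group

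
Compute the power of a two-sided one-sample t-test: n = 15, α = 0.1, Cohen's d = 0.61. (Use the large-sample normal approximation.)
Power ≈ 0.76

Power calculation (one-sample t-test, normal approximation):
z_β = d · √n - z_{α/2}
z_β = 0.61 · √15 - 1.645
z_β = 0.61 · 3.873 - 1.645
z_β = 0.718

Power = Φ(z_β) = Φ(0.718) ≈ 0.764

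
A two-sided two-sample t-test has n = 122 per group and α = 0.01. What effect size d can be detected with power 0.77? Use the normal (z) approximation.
d ≈ 0.42

Minimum detectable effect (two-sample t-test, normal approximation):
d = (z_{α/2} + z_β) / √(n/2)
d = (2.576 + 0.739) / √(122/2)
d = 3.315 / 7.810
d ≈ 0.42

By Cohen's convention (0.2 small / 0.5 medium / 0.8 large): small effect.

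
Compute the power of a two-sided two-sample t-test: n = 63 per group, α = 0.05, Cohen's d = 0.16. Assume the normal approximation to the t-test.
Power ≈ 0.14

Power calculation (two-sample t-test, normal approximation):
z_β = d · √(n/2) - z_{α/2}
z_β = 0.16 · √(63/2) - 1.960
z_β = 0.16 · 5.612 - 1.960
z_β = -1.062

Power = Φ(z_β) = Φ(-1.062) ≈ 0.144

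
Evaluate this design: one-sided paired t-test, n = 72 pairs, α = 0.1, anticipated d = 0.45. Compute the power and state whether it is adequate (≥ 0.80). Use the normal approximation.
Power ≈ 0.99; the study is adequately powered (power ≥ 0.80)

Power calculation (paired t-test, normal approximation):
z_β = d · √n - z_α
z_β = 0.45 · √72 - 1.282
z_β = 0.45 · 8.485 - 1.282
z_β = 2.537

Power = Φ(z_β) = Φ(2.537) ≈ 0.994

Effect size d = 0.45 is small by Cohen's convention (0.2/0.5/0.8).

Threshold: power ≥ 0.80 is conventionally adequate.
Power ≈ 0.99 → the study is adequately powered (power ≥ 0.80).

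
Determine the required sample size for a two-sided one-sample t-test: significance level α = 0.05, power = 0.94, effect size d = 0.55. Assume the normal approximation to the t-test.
n = 41

Sample size formula (one-sample t-test, normal approximation):
n = ((z_{α/2} + z_β) / d)²

z_{α/2} = 1.960 (for α = 0.05, two-sided)
z_β = 1.555 (for power = 0.94)
d = 0.55

n = ((1.960 + 1.555) / 0.55)²
n = (6.391)²
n ≈ 40.84
Round up to the next whole number: n = 41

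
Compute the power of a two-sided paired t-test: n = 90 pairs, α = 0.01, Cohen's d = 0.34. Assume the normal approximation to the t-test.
Power ≈ 0.74

Power calculation (paired t-test, normal approximation):
z_β = d · √n - z_{α/2}
z_β = 0.34 · √90 - 2.576
z_β = 0.34 · 9.487 - 2.576
z_β = 0.650

Power = Φ(z_β) = Φ(0.650) ≈ 0.742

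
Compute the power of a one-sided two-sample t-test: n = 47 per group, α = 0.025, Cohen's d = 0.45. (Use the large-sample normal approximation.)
Power ≈ 0.59

Power calculation (two-sample t-test, normal approximation):
z_β = d · √(n/2) - z_α
z_β = 0.45 · √(47/2) - 1.960
z_β = 0.45 · 4.848 - 1.960
z_β = 0.221

Power = Φ(z_β) = Φ(0.221) ≈ 0.588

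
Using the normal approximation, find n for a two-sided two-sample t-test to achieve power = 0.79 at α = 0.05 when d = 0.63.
n = 39 per group

Sample size formula (two-sample t-test, normal approximation):
n = 2 · ((z_{α/2} + z_β) / d)²

z_{α/2} = 1.960 (for α = 0.05, two-sided)
z_β = 0.806 (for power = 0.79)
d = 0.63

n = 2 · ((1.960 + 0.806) / 0.63)²
n = 2 · (4.390)²
n ≈ 38.54
Round up to the next whole number: n = 39 per group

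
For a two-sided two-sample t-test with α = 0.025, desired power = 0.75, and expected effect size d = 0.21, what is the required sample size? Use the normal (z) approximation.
n = 386 per group

Sample size formula (two-sample t-test, normal approximation):
n = 2 · ((z_{α/2} + z_β) / d)²

z_{α/2} = 2.241 (for α = 0.025, two-sided)
z_β = 0.674 (for power = 0.75)
d = 0.21

n = 2 · ((2.241 + 0.674) / 0.21)²
n = 2 · (13.881)²
n ≈ 385.36
Round up to the next whole number: n = 386 per group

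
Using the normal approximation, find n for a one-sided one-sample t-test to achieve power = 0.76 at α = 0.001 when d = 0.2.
n = 361

Sample size formula (one-sample t-test, normal approximation):
n = ((z_α + z_β) / d)²

z_α = 3.090 (for α = 0.001, one-sided)
z_β = 0.706 (for power = 0.76)
d = 0.2

n = ((3.090 + 0.706) / 0.2)²
n = (18.980)²
n ≈ 360.24
Round up to the next whole number: n = 361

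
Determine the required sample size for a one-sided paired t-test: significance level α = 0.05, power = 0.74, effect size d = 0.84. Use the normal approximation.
n = 8 pairs

Sample size formula (paired t-test, normal approximation):
n = ((z_α + z_β) / d)²

z_α = 1.645 (for α = 0.05, one-sided)
z_β = 0.643 (for power = 0.74)
d = 0.84

n = ((1.645 + 0.643) / 0.84)²
n = (2.724)²
n ≈ 7.42
Round up to the next whole number: n = 8 pairs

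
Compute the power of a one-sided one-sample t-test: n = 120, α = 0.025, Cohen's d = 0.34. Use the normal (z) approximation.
Power ≈ 0.96

Power calculation (one-sample t-test, normal approximation):
z_β = d · √n - z_α
z_β = 0.34 · √120 - 1.960
z_β = 0.34 · 10.954 - 1.960
z_β = 1.765

Power = Φ(z_β) = Φ(1.765) ≈ 0.961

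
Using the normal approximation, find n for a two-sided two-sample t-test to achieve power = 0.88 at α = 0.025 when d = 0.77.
n = 40 per group

Sample size formula (two-sample t-test, normal approximation):
n = 2 · ((z_{α/2} + z_β) / d)²

z_{α/2} = 2.241 (for α = 0.025, two-sided)
z_β = 1.175 (for power = 0.88)
d = 0.77

n = 2 · ((2.241 + 1.175) / 0.77)²
n = 2 · (4.436)²
n ≈ 39.36
Round up to the next whole number: n = 40 per group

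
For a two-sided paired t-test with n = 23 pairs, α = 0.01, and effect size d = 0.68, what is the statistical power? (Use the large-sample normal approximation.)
Power ≈ 0.75

Power calculation (paired t-test, normal approximation):
z_β = d · √n - z_{α/2}
z_β = 0.68 · √23 - 2.576
z_β = 0.68 · 4.796 - 2.576
z_β = 0.685

Power = Φ(z_β) = Φ(0.685) ≈ 0.753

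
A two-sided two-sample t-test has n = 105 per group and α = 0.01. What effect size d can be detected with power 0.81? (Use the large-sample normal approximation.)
d ≈ 0.48

Minimum detectable effect (two-sample t-test, normal approximation):
d = (z_{α/2} + z_β) / √(n/2)
d = (2.576 + 0.878) / √(105/2)
d = 3.454 / 7.246
d ≈ 0.48

By Cohen's convention (0.2 small / 0.5 medium / 0.8 large): small effect.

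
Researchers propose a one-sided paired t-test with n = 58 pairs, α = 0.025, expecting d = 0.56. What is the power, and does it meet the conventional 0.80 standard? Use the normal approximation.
Power ≈ 0.99; the study is adequately powered (power ≥ 0.80)

Power calculation (paired t-test, normal approximation):
z_β = d · √n - z_α
z_β = 0.56 · √58 - 1.960
z_β = 0.56 · 7.616 - 1.960
z_β = 2.305

Power = Φ(z_β) = Φ(2.305) ≈ 0.989

Effect size d = 0.56 is medium by Cohen's convention (0.2/0.5/0.8).

Threshold: power ≥ 0.80 is conventionally adequate.
Power ≈ 0.99 → the study is adequately powered (power ≥ 0.80).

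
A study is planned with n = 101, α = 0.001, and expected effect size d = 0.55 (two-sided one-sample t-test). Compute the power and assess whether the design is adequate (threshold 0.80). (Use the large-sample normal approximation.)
Power ≈ 0.99; the study is adequately powered (power ≥ 0.80)

Power calculation (one-sample t-test, normal approximation):
z_β = d · √n - z_{α/2}
z_β = 0.55 · √101 - 3.291
z_β = 0.55 · 10.050 - 3.291
z_β = 2.237

Power = Φ(z_β) = Φ(2.237) ≈ 0.987

Effect size d = 0.55 is medium by Cohen's convention (0.2/0.5/0.8).

Threshold: power ≥ 0.80 is conventionally adequate.
Power ≈ 0.99 → the study is adequately powered (power ≥ 0.80).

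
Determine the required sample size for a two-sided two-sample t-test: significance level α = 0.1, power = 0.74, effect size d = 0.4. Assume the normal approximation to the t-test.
n = 66 per group

Sample size formula (two-sample t-test, normal approximation):
n = 2 · ((z_{α/2} + z_β) / d)²

z_{α/2} = 1.645 (for α = 0.1, two-sided)
z_β = 0.643 (for power = 0.74)
d = 0.4

n = 2 · ((1.645 + 0.643) / 0.4)²
n = 2 · (5.720)²
n ≈ 65.44
Round up to the next whole number: n = 66 per group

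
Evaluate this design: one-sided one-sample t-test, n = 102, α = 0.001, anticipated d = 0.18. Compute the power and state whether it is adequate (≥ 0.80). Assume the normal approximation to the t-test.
Power ≈ 0.10; the study is underpowered (power < 0.80)

Power calculation (one-sample t-test, normal approximation):
z_β = d · √n - z_α
z_β = 0.18 · √102 - 3.090
z_β = 0.18 · 10.100 - 3.090
z_β = -1.272

Power = Φ(z_β) = Φ(-1.272) ≈ 0.102

Effect size d = 0.18 is very small by Cohen's convention (0.2/0.5/0.8).

Threshold: power ≥ 0.80 is conventionally adequate.
Power ≈ 0.10 → the study is underpowered (power < 0.80).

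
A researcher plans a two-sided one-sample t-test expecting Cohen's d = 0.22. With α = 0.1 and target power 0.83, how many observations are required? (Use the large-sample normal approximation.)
n = 140

Sample size formula (one-sample t-test, normal approximation):
n = ((z_{α/2} + z_β) / d)²

z_{α/2} = 1.645 (for α = 0.1, two-sided)
z_β = 0.954 (for power = 0.83)
d = 0.22

n = ((1.645 + 0.954) / 0.22)²
n = (11.814)²
n ≈ 139.57
Round up to the next whole number: n = 140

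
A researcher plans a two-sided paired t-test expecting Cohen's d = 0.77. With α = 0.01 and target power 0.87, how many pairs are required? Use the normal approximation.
n = 24 pairs

Sample size formula (paired t-test, normal approximation):
n = ((z_{α/2} + z_β) / d)²

z_{α/2} = 2.576 (for α = 0.01, two-sided)
z_β = 1.126 (for power = 0.87)
d = 0.77

n = ((2.576 + 1.126) / 0.77)²
n = (4.808)²
n ≈ 23.12
Round up to the next whole number: n = 24 pairs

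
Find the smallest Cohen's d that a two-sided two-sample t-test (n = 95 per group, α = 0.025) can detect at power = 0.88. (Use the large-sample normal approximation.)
d ≈ 0.50

Minimum detectable effect (two-sample t-test, normal approximation):
d = (z_{α/2} + z_β) / √(n/2)
d = (2.241 + 1.175) / √(95/2)
d = 3.416 / 6.892
d ≈ 0.50

By Cohen's convention (0.2 small / 0.5 medium / 0.8 large): medium effect.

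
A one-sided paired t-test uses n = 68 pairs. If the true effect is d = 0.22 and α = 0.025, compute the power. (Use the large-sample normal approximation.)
Power ≈ 0.44

Power calculation (paired t-test, normal approximation):
z_β = d · √n - z_α
z_β = 0.22 · √68 - 1.960
z_β = 0.22 · 8.246 - 1.960
z_β = -0.146

Power = Φ(z_β) = Φ(-0.146) ≈ 0.442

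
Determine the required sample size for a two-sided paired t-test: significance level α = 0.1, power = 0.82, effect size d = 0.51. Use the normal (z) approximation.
n = 26 pairs

Sample size formula (paired t-test, normal approximation):
n = ((z_{α/2} + z_β) / d)²

z_{α/2} = 1.645 (for α = 0.1, two-sided)
z_β = 0.915 (for power = 0.82)
d = 0.51

n = ((1.645 + 0.915) / 0.51)²
n = (5.020)²
n ≈ 25.20
Round up to the next whole number: n = 26 pairs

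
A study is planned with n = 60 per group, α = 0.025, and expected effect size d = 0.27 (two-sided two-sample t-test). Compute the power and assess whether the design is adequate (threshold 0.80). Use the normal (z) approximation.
Power ≈ 0.22; the study is underpowered (power < 0.80)

Power calculation (two-sample t-test, normal approximation):
z_β = d · √(n/2) - z_{α/2}
z_β = 0.27 · √(60/2) - 2.241
z_β = 0.27 · 5.477 - 2.241
z_β = -0.763

Power = Φ(z_β) = Φ(-0.763) ≈ 0.223

Effect size d = 0.27 is small by Cohen's convention (0.2/0.5/0.8).

Threshold: power ≥ 0.80 is conventionally adequate.
Power ≈ 0.22 → the study is underpowered (power < 0.80).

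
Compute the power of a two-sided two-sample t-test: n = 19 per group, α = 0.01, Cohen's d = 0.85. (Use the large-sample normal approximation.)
Power ≈ 0.52

Power calculation (two-sample t-test, normal approximation):
z_β = d · √(n/2) - z_{α/2}
z_β = 0.85 · √(19/2) - 2.576
z_β = 0.85 · 3.082 - 2.576
z_β = 0.044

Power = Φ(z_β) = Φ(0.044) ≈ 0.518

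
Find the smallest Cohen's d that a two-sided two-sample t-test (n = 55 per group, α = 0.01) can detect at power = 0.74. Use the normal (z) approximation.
d ≈ 0.61

Minimum detectable effect (two-sample t-test, normal approximation):
d = (z_{α/2} + z_β) / √(n/2)
d = (2.576 + 0.643) / √(55/2)
d = 3.219 / 5.244
d ≈ 0.61

By Cohen's convention (0.2 small / 0.5 medium / 0.8 large): medium effect.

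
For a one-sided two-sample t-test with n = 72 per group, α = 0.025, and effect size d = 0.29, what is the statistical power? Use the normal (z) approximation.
Power ≈ 0.41

Power calculation (two-sample t-test, normal approximation):
z_β = d · √(n/2) - z_α
z_β = 0.29 · √(72/2) - 1.960
z_β = 0.29 · 6.000 - 1.960
z_β = -0.220

Power = Φ(z_β) = Φ(-0.220) ≈ 0.413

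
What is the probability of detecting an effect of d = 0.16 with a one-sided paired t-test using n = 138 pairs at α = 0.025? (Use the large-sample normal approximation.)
Power ≈ 0.47

Power calculation (paired t-test, normal approximation):
z_β = d · √n - z_α
z_β = 0.16 · √138 - 1.960
z_β = 0.16 · 11.747 - 1.960
z_β = -0.080

Power = Φ(z_β) = Φ(-0.080) ≈ 0.468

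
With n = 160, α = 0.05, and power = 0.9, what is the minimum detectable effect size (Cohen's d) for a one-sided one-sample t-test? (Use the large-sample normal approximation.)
d ≈ 0.23

Minimum detectable effect (one-sample t-test, normal approximation):
d = (z_α + z_β) / √n
d = (1.645 + 1.282) / √160
d = 2.926 / 12.649
d ≈ 0.23

By Cohen's convention (0.2 small / 0.5 medium / 0.8 large): small effect.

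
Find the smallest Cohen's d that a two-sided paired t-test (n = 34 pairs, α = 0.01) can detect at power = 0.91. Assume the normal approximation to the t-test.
d ≈ 0.67

Minimum detectable effect (paired t-test, normal approximation):
d = (z_{α/2} + z_β) / √n
d = (2.576 + 1.341) / √34
d = 3.917 / 5.831
d ≈ 0.67

By Cohen's convention (0.2 small / 0.5 medium / 0.8 large): medium effect.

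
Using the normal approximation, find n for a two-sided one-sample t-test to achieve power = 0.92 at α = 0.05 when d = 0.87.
n = 15

Sample size formula (one-sample t-test, normal approximation):
n = ((z_{α/2} + z_β) / d)²

z_{α/2} = 1.960 (for α = 0.05, two-sided)
z_β = 1.405 (for power = 0.92)
d = 0.87

n = ((1.960 + 1.405) / 0.87)²
n = (3.868)²
n ≈ 14.96
Round up to the next whole number: n = 15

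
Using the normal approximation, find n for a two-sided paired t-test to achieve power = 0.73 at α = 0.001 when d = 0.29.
n = 182 pairs

Sample size formula (paired t-test, normal approximation):
n = ((z_{α/2} + z_β) / d)²

z_{α/2} = 3.291 (for α = 0.001, two-sided)
z_β = 0.613 (for power = 0.73)
d = 0.29

n = ((3.291 + 0.613) / 0.29)²
n = (13.462)²
n ≈ 181.23
Round up to the next whole number: n = 182 pairs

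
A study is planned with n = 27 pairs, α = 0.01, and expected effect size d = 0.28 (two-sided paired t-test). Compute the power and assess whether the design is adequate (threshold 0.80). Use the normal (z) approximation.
Power ≈ 0.13; the study is underpowered (power < 0.80)

Power calculation (paired t-test, normal approximation):
z_β = d · √n - z_{α/2}
z_β = 0.28 · √27 - 2.576
z_β = 0.28 · 5.196 - 2.576
z_β = -1.121

Power = Φ(z_β) = Φ(-1.121) ≈ 0.131

Effect size d = 0.28 is small by Cohen's convention (0.2/0.5/0.8).

Threshold: power ≥ 0.80 is conventionally adequate.
Power ≈ 0.13 → the study is underpowered (power < 0.80).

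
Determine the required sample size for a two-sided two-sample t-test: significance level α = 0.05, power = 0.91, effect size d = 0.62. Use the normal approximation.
n = 57 per group

Sample size formula (two-sample t-test, normal approximation):
n = 2 · ((z_{α/2} + z_β) / d)²

z_{α/2} = 1.960 (for α = 0.05, two-sided)
z_β = 1.341 (for power = 0.91)
d = 0.62

n = 2 · ((1.960 + 1.341) / 0.62)²
n = 2 · (5.324)²
n ≈ 56.69
Round up to the next whole number: n = 57 per group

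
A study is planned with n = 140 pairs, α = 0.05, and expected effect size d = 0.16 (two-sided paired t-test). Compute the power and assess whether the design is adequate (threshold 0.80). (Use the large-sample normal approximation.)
Power ≈ 0.47; the study is underpowered (power < 0.80)

Power calculation (paired t-test, normal approximation):
z_β = d · √n - z_{α/2}
z_β = 0.16 · √140 - 1.960
z_β = 0.16 · 11.832 - 1.960
z_β = -0.067

Power = Φ(z_β) = Φ(-0.067) ≈ 0.473

Effect size d = 0.16 is very small by Cohen's convention (0.2/0.5/0.8).

Threshold: power ≥ 0.80 is conventionally adequate.
Power ≈ 0.47 → the study is underpowered (power < 0.80).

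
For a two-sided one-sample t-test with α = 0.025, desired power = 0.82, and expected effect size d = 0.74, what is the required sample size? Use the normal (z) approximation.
n = 19

Sample size formula (one-sample t-test, normal approximation):
n = ((z_{α/2} + z_β) / d)²

z_{α/2} = 2.241 (for α = 0.025, two-sided)
z_β = 0.915 (for power = 0.82)
d = 0.74

n = ((2.241 + 0.915) / 0.74)²
n = (4.265)²
n ≈ 18.19
Round up to the next whole number: n = 19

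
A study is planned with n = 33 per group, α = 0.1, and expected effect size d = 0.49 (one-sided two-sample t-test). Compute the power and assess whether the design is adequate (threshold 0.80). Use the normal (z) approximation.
Power ≈ 0.76; the study is underpowered (power < 0.80)

Power calculation (two-sample t-test, normal approximation):
z_β = d · √(n/2) - z_α
z_β = 0.49 · √(33/2) - 1.282
z_β = 0.49 · 4.062 - 1.282
z_β = 0.709

Power = Φ(z_β) = Φ(0.709) ≈ 0.761

Effect size d = 0.49 is small by Cohen's convention (0.2/0.5/0.8).

Threshold: power ≥ 0.80 is conventionally adequate.
Power ≈ 0.76 → the study is underpowered (power < 0.80).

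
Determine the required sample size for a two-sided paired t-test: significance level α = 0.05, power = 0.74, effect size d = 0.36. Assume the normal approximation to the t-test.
n = 53 pairs

Sample size formula (paired t-test, normal approximation):
n = ((z_{α/2} + z_β) / d)²

z_{α/2} = 1.960 (for α = 0.05, two-sided)
z_β = 0.643 (for power = 0.74)
d = 0.36

n = ((1.960 + 0.643) / 0.36)²
n = (7.231)²
n ≈ 52.29
Round up to the next whole number: n = 53 pairs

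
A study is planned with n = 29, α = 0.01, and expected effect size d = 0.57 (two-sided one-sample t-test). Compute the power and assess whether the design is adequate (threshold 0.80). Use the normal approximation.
Power ≈ 0.69; the study is underpowered (power < 0.80)

Power calculation (one-sample t-test, normal approximation):
z_β = d · √n - z_{α/2}
z_β = 0.57 · √29 - 2.576
z_β = 0.57 · 5.385 - 2.576
z_β = 0.494

Power = Φ(z_β) = Φ(0.494) ≈ 0.689

Effect size d = 0.57 is medium by Cohen's convention (0.2/0.5/0.8).

Threshold: power ≥ 0.80 is conventionally adequate.
Power ≈ 0.69 → the study is underpowered (power < 0.80).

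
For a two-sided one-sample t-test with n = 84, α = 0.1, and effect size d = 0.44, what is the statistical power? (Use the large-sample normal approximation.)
Power ≈ 0.99

Power calculation (one-sample t-test, normal approximation):
z_β = d · √n - z_{α/2}
z_β = 0.44 · √84 - 1.645
z_β = 0.44 · 9.165 - 1.645
z_β = 2.388

Power = Φ(z_β) = Φ(2.388) ≈ 0.992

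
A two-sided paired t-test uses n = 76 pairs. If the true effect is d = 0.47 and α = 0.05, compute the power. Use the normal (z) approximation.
Power ≈ 0.98

Power calculation (paired t-test, normal approximation):
z_β = d · √n - z_{α/2}
z_β = 0.47 · √76 - 1.960
z_β = 0.47 · 8.718 - 1.960
z_β = 2.137

Power = Φ(z_β) = Φ(2.137) ≈ 0.984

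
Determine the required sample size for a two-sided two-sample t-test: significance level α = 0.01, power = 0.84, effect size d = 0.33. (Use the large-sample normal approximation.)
n = 235 per group

Sample size formula (two-sample t-test, normal approximation):
n = 2 · ((z_{α/2} + z_β) / d)²

z_{α/2} = 2.576 (for α = 0.01, two-sided)
z_β = 0.994 (for power = 0.84)
d = 0.33

n = 2 · ((2.576 + 0.994) / 0.33)²
n = 2 · (10.818)²
n ≈ 234.06
Round up to the next whole number: n = 235 per group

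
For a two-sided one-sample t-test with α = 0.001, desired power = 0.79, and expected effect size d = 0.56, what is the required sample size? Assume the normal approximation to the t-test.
n = 54

Sample size formula (one-sample t-test, normal approximation):
n = ((z_{α/2} + z_β) / d)²

z_{α/2} = 3.291 (for α = 0.001, two-sided)
z_β = 0.806 (for power = 0.79)
d = 0.56

n = ((3.291 + 0.806) / 0.56)²
n = (7.316)²
n ≈ 53.52
Round up to the next whole number: n = 54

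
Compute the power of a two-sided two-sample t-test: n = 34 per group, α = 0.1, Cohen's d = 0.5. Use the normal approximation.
Power ≈ 0.66

Power calculation (two-sample t-test, normal approximation):
z_β = d · √(n/2) - z_{α/2}
z_β = 0.5 · √(34/2) - 1.645
z_β = 0.5 · 4.123 - 1.645
z_β = 0.417

Power = Φ(z_β) = Φ(0.417) ≈ 0.662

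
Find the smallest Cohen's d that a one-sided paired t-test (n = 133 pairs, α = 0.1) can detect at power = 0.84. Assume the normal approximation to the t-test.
d ≈ 0.20

Minimum detectable effect (paired t-test, normal approximation):
d = (z_α + z_β) / √n
d = (1.282 + 0.994) / √133
d = 2.276 / 11.533
d ≈ 0.20

By Cohen's convention (0.2 small / 0.5 medium / 0.8 large): small effect.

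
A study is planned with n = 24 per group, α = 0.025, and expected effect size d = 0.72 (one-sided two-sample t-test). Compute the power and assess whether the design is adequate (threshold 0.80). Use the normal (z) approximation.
Power ≈ 0.70; the study is underpowered (power < 0.80)

Power calculation (two-sample t-test, normal approximation):
z_β = d · √(n/2) - z_α
z_β = 0.72 · √(24/2) - 1.960
z_β = 0.72 · 3.464 - 1.960
z_β = 0.534

Power = Φ(z_β) = Φ(0.534) ≈ 0.703

Effect size d = 0.72 is medium by Cohen's convention (0.2/0.5/0.8).

Threshold: power ≥ 0.80 is conventionally adequate.
Power ≈ 0.70 → the study is underpowered (power < 0.80).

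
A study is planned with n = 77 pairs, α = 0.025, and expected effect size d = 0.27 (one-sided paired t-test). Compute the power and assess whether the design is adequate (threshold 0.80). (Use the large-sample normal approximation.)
Power ≈ 0.66; the study is underpowered (power < 0.80)

Power calculation (paired t-test, normal approximation):
z_β = d · √n - z_α
z_β = 0.27 · √77 - 1.960
z_β = 0.27 · 8.775 - 1.960
z_β = 0.409

Power = Φ(z_β) = Φ(0.409) ≈ 0.659

Effect size d = 0.27 is small by Cohen's convention (0.2/0.5/0.8).

Threshold: power ≥ 0.80 is conventionally adequate.
Power ≈ 0.66 → the study is underpowered (power < 0.80).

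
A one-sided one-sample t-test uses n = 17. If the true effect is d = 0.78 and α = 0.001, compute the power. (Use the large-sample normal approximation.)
Power ≈ 0.55

Power calculation (one-sample t-test, normal approximation):
z_β = d · √n - z_α
z_β = 0.78 · √17 - 3.090
z_β = 0.78 · 4.123 - 3.090
z_β = 0.126

Power = Φ(z_β) = Φ(0.126) ≈ 0.550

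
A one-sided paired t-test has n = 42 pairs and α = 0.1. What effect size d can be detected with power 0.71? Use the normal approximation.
d ≈ 0.28

Minimum detectable effect (paired t-test, normal approximation):
d = (z_α + z_β) / √n
d = (1.282 + 0.553) / √42
d = 1.835 / 6.481
d ≈ 0.28

By Cohen's convention (0.2 small / 0.5 medium / 0.8 large): small effect.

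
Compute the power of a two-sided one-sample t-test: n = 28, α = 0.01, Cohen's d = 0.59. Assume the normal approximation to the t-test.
Power ≈ 0.71

Power calculation (one-sample t-test, normal approximation):
z_β = d · √n - z_{α/2}
z_β = 0.59 · √28 - 2.576
z_β = 0.59 · 5.292 - 2.576
z_β = 0.546

Power = Φ(z_β) = Φ(0.546) ≈ 0.708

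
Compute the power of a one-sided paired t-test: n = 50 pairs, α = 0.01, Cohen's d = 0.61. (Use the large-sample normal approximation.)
Power ≈ 0.98

Power calculation (paired t-test, normal approximation):
z_β = d · √n - z_α
z_β = 0.61 · √50 - 2.326
z_β = 0.61 · 7.071 - 2.326
z_β = 1.987

Power = Φ(z_β) = Φ(1.987) ≈ 0.977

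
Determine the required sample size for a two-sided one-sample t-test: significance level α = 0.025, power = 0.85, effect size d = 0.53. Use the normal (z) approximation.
n = 39

Sample size formula (one-sample t-test, normal approximation):
n = ((z_{α/2} + z_β) / d)²

z_{α/2} = 2.241 (for α = 0.025, two-sided)
z_β = 1.036 (for power = 0.85)
d = 0.53

n = ((2.241 + 1.036) / 0.53)²
n = (6.183)²
n ≈ 38.23
Round up to the next whole number: n = 39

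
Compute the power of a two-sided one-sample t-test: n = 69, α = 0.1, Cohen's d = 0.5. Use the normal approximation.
Power ≈ 0.99

Power calculation (one-sample t-test, normal approximation):
z_β = d · √n - z_{α/2}
z_β = 0.5 · √69 - 1.645
z_β = 0.5 · 8.307 - 1.645
z_β = 2.508

Power = Φ(z_β) = Φ(2.508) ≈ 0.994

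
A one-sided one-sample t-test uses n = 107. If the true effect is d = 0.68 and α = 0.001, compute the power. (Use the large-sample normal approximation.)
Power ≈ 1.00

Power calculation (one-sample t-test, normal approximation):
z_β = d · √n - z_α
z_β = 0.68 · √107 - 3.090
z_β = 0.68 · 10.344 - 3.090
z_β = 3.944

Power = Φ(z_β) = Φ(3.944) ≈ 1.000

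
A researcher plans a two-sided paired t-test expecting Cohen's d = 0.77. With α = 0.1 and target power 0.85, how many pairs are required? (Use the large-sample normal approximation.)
n = 13 pairs

Sample size formula (paired t-test, normal approximation):
n = ((z_{α/2} + z_β) / d)²

z_{α/2} = 1.645 (for α = 0.1, two-sided)
z_β = 1.036 (for power = 0.85)
d = 0.77

n = ((1.645 + 1.036) / 0.77)²
n = (3.482)²
n ≈ 12.12
Round up to the next whole number: n = 13 pairs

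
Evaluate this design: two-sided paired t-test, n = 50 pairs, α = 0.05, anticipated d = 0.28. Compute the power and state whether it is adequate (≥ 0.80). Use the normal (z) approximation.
Power ≈ 0.51; the study is underpowered (power < 0.80)

Power calculation (paired t-test, normal approximation):
z_β = d · √n - z_{α/2}
z_β = 0.28 · √50 - 1.960
z_β = 0.28 · 7.071 - 1.960
z_β = 0.020

Power = Φ(z_β) = Φ(0.020) ≈ 0.508

Effect size d = 0.28 is small by Cohen's convention (0.2/0.5/0.8).

Threshold: power ≥ 0.80 is conventionally adequate.
Power ≈ 0.51 → the study is underpowered (power < 0.80).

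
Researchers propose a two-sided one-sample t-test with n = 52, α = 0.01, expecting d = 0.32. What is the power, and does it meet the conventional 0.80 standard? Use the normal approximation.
Power ≈ 0.39; the study is underpowered (power < 0.80)

Power calculation (one-sample t-test, normal approximation):
z_β = d · √n - z_{α/2}
z_β = 0.32 · √52 - 2.576
z_β = 0.32 · 7.211 - 2.576
z_β = -0.268

Power = Φ(z_β) = Φ(-0.268) ≈ 0.394

Effect size d = 0.32 is small by Cohen's convention (0.2/0.5/0.8).

Threshold: power ≥ 0.80 is conventionally adequate.
Power ≈ 0.39 → the study is underpowered (power < 0.80).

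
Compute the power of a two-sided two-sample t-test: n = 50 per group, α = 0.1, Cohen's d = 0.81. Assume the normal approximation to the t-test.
Power ≈ 0.99

Power calculation (two-sample t-test, normal approximation):
z_β = d · √(n/2) - z_{α/2}
z_β = 0.81 · √(50/2) - 1.645
z_β = 0.81 · 5.000 - 1.645
z_β = 2.405

Power = Φ(z_β) = Φ(2.405) ≈ 0.992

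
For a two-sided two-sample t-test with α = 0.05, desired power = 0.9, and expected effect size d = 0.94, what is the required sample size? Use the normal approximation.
n = 24 per group

Sample size formula (two-sample t-test, normal approximation):
n = 2 · ((z_{α/2} + z_β) / d)²

z_{α/2} = 1.960 (for α = 0.05, two-sided)
z_β = 1.282 (for power = 0.9)
d = 0.94

n = 2 · ((1.960 + 1.282) / 0.94)²
n = 2 · (3.449)²
n ≈ 23.79
Round up to the next whole number: n = 24 per group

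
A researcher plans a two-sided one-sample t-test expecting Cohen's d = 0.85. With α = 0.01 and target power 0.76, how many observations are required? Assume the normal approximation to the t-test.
n = 15

Sample size formula (one-sample t-test, normal approximation):
n = ((z_{α/2} + z_β) / d)²

z_{α/2} = 2.576 (for α = 0.01, two-sided)
z_β = 0.706 (for power = 0.76)
d = 0.85

n = ((2.576 + 0.706) / 0.85)²
n = (3.861)²
n ≈ 14.91
Round up to the next whole number: n = 15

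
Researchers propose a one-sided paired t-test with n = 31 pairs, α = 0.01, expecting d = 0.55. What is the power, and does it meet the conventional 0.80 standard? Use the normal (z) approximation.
Power ≈ 0.77; the study is underpowered (power < 0.80)

Power calculation (paired t-test, normal approximation):
z_β = d · √n - z_α
z_β = 0.55 · √31 - 2.326
z_β = 0.55 · 5.568 - 2.326
z_β = 0.736

Power = Φ(z_β) = Φ(0.736) ≈ 0.769

Effect size d = 0.55 is medium by Cohen's convention (0.2/0.5/0.8).

Threshold: power ≥ 0.80 is conventionally adequate.
Power ≈ 0.77 → the study is underpowered (power < 0.80).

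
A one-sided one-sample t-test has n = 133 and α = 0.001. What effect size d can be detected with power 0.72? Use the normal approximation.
d ≈ 0.32

Minimum detectable effect (one-sample t-test, normal approximation):
d = (z_α + z_β) / √n
d = (3.090 + 0.583) / √133
d = 3.673 / 11.533
d ≈ 0.32

By Cohen's convention (0.2 small / 0.5 medium / 0.8 large): small effect.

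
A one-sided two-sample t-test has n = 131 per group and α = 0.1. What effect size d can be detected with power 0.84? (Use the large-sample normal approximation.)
d ≈ 0.28

Minimum detectable effect (two-sample t-test, normal approximation):
d = (z_α + z_β) / √(n/2)
d = (1.282 + 0.994) / √(131/2)
d = 2.276 / 8.093
d ≈ 0.28

By Cohen's convention (0.2 small / 0.5 medium / 0.8 large): small effect.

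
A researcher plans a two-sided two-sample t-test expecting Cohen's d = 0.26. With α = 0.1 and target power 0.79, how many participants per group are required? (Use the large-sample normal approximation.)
n = 178 per group

Sample size formula (two-sample t-test, normal approximation):
n = 2 · ((z_{α/2} + z_β) / d)²

z_{α/2} = 1.645 (for α = 0.1, two-sided)
z_β = 0.806 (for power = 0.79)
d = 0.26

n = 2 · ((1.645 + 0.806) / 0.26)²
n = 2 · (9.427)²
n ≈ 177.74
Round up to the next whole number: n = 178 per group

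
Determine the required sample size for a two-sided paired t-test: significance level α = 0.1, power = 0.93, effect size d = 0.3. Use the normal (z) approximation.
n = 109 pairs

Sample size formula (paired t-test, normal approximation):
n = ((z_{α/2} + z_β) / d)²

z_{α/2} = 1.645 (for α = 0.1, two-sided)
z_β = 1.476 (for power = 0.93)
d = 0.3

n = ((1.645 + 1.476) / 0.3)²
n = (10.403)²
n ≈ 108.22
Round up to the next whole number: n = 109 pairs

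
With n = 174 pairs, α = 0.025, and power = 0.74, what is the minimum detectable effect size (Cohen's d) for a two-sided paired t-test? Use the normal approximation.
d ≈ 0.22

Minimum detectable effect (paired t-test, normal approximation):
d = (z_{α/2} + z_β) / √n
d = (2.241 + 0.643) / √174
d = 2.885 / 13.191
d ≈ 0.22

By Cohen's convention (0.2 small / 0.5 medium / 0.8 large): small effect.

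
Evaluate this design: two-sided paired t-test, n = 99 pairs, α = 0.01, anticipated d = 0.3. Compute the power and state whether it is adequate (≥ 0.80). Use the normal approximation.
Power ≈ 0.66; the study is underpowered (power < 0.80)

Power calculation (paired t-test, normal approximation):
z_β = d · √n - z_{α/2}
z_β = 0.3 · √99 - 2.576
z_β = 0.3 · 9.950 - 2.576
z_β = 0.409

Power = Φ(z_β) = Φ(0.409) ≈ 0.659

Effect size d = 0.3 is small by Cohen's convention (0.2/0.5/0.8).

Threshold: power ≥ 0.80 is conventionally adequate.
Power ≈ 0.66 → the study is underpowered (power < 0.80).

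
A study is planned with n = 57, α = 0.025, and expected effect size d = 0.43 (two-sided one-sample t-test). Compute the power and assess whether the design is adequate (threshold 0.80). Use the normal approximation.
Power ≈ 0.84; the study is adequately powered (power ≥ 0.80)

Power calculation (one-sample t-test, normal approximation):
z_β = d · √n - z_{α/2}
z_β = 0.43 · √57 - 2.241
z_β = 0.43 · 7.550 - 2.241
z_β = 1.005

Power = Φ(z_β) = Φ(1.005) ≈ 0.843

Effect size d = 0.43 is small by Cohen's convention (0.2/0.5/0.8).

Threshold: power ≥ 0.80 is conventionally adequate.
Power ≈ 0.84 → the study is adequately powered (power ≥ 0.80).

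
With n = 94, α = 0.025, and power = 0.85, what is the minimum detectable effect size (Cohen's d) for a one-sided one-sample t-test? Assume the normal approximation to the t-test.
d ≈ 0.31

Minimum detectable effect (one-sample t-test, normal approximation):
d = (z_α + z_β) / √n
d = (1.960 + 1.036) / √94
d = 2.996 / 9.695
d ≈ 0.31

By Cohen's convention (0.2 small / 0.5 medium / 0.8 large): small effect.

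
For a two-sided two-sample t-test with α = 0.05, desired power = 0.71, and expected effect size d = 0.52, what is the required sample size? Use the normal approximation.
n = 47 per group

Sample size formula (two-sample t-test, normal approximation):
n = 2 · ((z_{α/2} + z_β) / d)²

z_{α/2} = 1.960 (for α = 0.05, two-sided)
z_β = 0.553 (for power = 0.71)
d = 0.52

n = 2 · ((1.960 + 0.553) / 0.52)²
n = 2 · (4.833)²
n ≈ 46.72
Round up to the next whole number: n = 47 per group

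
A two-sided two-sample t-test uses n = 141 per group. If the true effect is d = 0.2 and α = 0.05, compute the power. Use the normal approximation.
Power ≈ 0.39

Power calculation (two-sample t-test, normal approximation):
z_β = d · √(n/2) - z_{α/2}
z_β = 0.2 · √(141/2) - 1.960
z_β = 0.2 · 8.396 - 1.960
z_β = -0.281

Power = Φ(z_β) = Φ(-0.281) ≈ 0.389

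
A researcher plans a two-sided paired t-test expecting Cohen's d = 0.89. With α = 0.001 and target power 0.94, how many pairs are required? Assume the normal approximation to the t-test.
n = 30 pairs

Sample size formula (paired t-test, normal approximation):
n = ((z_{α/2} + z_β) / d)²

z_{α/2} = 3.291 (for α = 0.001, two-sided)
z_β = 1.555 (for power = 0.94)
d = 0.89

n = ((3.291 + 1.555) / 0.89)²
n = (5.445)²
n ≈ 29.65
Round up to the next whole number: n = 30 pairs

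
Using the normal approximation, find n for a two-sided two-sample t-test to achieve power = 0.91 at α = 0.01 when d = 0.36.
n = 237 per group

Sample size formula (two-sample t-test, normal approximation):
n = 2 · ((z_{α/2} + z_β) / d)²

z_{α/2} = 2.576 (for α = 0.01, two-sided)
z_β = 1.341 (for power = 0.91)
d = 0.36

n = 2 · ((2.576 + 1.341) / 0.36)²
n = 2 · (10.881)²
n ≈ 236.79
Round up to the next whole number: n = 237 per group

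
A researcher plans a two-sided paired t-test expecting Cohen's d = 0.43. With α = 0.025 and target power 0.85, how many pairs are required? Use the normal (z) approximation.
n = 59 pairs

Sample size formula (paired t-test, normal approximation):
n = ((z_{α/2} + z_β) / d)²

z_{α/2} = 2.241 (for α = 0.025, two-sided)
z_β = 1.036 (for power = 0.85)
d = 0.43

n = ((2.241 + 1.036) / 0.43)²
n = (7.621)²
n ≈ 58.08
Round up to the next whole number: n = 59 pairs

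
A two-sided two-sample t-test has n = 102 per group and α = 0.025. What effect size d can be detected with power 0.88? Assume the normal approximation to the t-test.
d ≈ 0.48

Minimum detectable effect (two-sample t-test, normal approximation):
d = (z_{α/2} + z_β) / √(n/2)
d = (2.241 + 1.175) / √(102/2)
d = 3.416 / 7.141
d ≈ 0.48

By Cohen's convention (0.2 small / 0.5 medium / 0.8 large): small effect.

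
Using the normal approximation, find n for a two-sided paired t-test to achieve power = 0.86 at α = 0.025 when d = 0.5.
n = 45 pairs

Sample size formula (paired t-test, normal approximation):
n = ((z_{α/2} + z_β) / d)²

z_{α/2} = 2.241 (for α = 0.025, two-sided)
z_β = 1.080 (for power = 0.86)
d = 0.5

n = ((2.241 + 1.080) / 0.5)²
n = (6.642)²
n ≈ 44.12
Round up to the next whole number: n = 45 pairs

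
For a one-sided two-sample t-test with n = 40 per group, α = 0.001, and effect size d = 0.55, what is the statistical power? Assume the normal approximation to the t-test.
Power ≈ 0.26

Power calculation (two-sample t-test, normal approximation):
z_β = d · √(n/2) - z_α
z_β = 0.55 · √(40/2) - 3.090
z_β = 0.55 · 4.472 - 3.090
z_β = -0.631

Power = Φ(z_β) = Φ(-0.631) ≈ 0.264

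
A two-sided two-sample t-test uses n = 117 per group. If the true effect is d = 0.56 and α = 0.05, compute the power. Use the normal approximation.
Power ≈ 0.99

Power calculation (two-sample t-test, normal approximation):
z_β = d · √(n/2) - z_{α/2}
z_β = 0.56 · √(117/2) - 1.960
z_β = 0.56 · 7.649 - 1.960
z_β = 2.323

Power = Φ(z_β) = Φ(2.323) ≈ 0.990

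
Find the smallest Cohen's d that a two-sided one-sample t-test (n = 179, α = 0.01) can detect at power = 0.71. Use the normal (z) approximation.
d ≈ 0.23

Minimum detectable effect (one-sample t-test, normal approximation):
d = (z_{α/2} + z_β) / √n
d = (2.576 + 0.553) / √179
d = 3.129 / 13.379
d ≈ 0.23

By Cohen's convention (0.2 small / 0.5 medium / 0.8 large): small effect.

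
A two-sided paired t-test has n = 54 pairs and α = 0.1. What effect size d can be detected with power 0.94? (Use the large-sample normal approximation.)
d ≈ 0.44

Minimum detectable effect (paired t-test, normal approximation):
d = (z_{α/2} + z_β) / √n
d = (1.645 + 1.555) / √54
d = 3.200 / 7.348
d ≈ 0.44

By Cohen's convention (0.2 small / 0.5 medium / 0.8 large): small effect.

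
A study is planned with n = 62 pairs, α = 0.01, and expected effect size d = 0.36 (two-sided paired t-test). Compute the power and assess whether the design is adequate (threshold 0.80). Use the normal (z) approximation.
Power ≈ 0.60; the study is underpowered (power < 0.80)

Power calculation (paired t-test, normal approximation):
z_β = d · √n - z_{α/2}
z_β = 0.36 · √62 - 2.576
z_β = 0.36 · 7.874 - 2.576
z_β = 0.259

Power = Φ(z_β) = Φ(0.259) ≈ 0.602

Effect size d = 0.36 is small by Cohen's convention (0.2/0.5/0.8).

Threshold: power ≥ 0.80 is conventionally adequate.
Power ≈ 0.60 → the study is underpowered (power < 0.80).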